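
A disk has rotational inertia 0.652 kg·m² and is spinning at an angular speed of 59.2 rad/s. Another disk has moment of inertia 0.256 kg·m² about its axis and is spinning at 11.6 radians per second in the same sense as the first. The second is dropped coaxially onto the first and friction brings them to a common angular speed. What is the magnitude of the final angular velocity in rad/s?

|ω_f| ≈ 45.8 rad/s

The coupling torques are internal; angular momentum about the shared axis is conserved.
Taking A's sense as positive: L = (0.6520)(59.2) + (0.2560)(11.6) = 41.57 kg·m²·rad/s.
Combined I = 0.6520 + 0.2560 = 0.9080 kg·m².
ω_f = L / I = 41.57 / 0.9080 = 45.78 rad/s.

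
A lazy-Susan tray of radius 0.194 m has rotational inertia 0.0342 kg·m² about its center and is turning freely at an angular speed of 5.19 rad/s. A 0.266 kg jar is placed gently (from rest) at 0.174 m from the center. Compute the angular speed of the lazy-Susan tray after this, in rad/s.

No external torque acts about the center; L_before = L_after.
Added inertia Σmr² = (0.266)(0.174)² = 0.008053 kg·m²; I_f = 0.03420 + 0.008053 = 0.04225 kg·m².
ω_f = I_p ω_i / I_f = (0.03420)(5.19) / 0.04225 = 4.201 rad/s.

ω_f ≈ 4.20 rad/s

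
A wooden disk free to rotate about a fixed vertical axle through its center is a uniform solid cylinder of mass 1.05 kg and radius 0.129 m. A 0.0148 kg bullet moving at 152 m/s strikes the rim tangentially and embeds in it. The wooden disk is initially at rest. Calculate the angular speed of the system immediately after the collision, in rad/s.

|ω_f| ≈ 32.3 rad/s

About the axle the impulsive forces during the collision are internal, so angular momentum about that axis is conserved.
I_p = ½(1.05)(0.129)² = 0.008737 kg·m². Taking the sense of the bullet's angular momentum as positive, L_{bullet} = m v R = (0.0148)(152)(0.129) = 0.2902 kg·m²/s.
L_i = 0 + 0.2902 = 0.2902 kg·m²/s.
After sticking, I_f = I_p + m R² = 0.008737 + (0.0148)(0.129)² = 0.008983 kg·m².
ω_f = L_i / I_f = 0.2902 / 0.008983 = 32.31 rad/s.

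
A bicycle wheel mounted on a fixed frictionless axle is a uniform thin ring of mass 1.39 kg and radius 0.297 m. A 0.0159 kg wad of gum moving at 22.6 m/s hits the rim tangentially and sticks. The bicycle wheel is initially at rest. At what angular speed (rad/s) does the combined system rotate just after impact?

The axle reaction passes through the axle and exerts no torque about it; angular momentum about the axle is conserved through the impact.
I_p = (1.39)(0.297)² = 0.1226 kg·m². Taking the sense of the wad of gum's angular momentum as positive, L_{wad} = m v R = (0.0159)(22.6)(0.297) = 0.1067 kg·m²/s.
L_i = 0 + 0.1067 = 0.1067 kg·m²/s.
After sticking, I_f = I_p + m R² = 0.1226 + (0.0159)(0.297)² = 0.1240 kg·m².
ω_f = L_i / I_f = 0.1067 / 0.1240 = 0.8606 rad/s.

|ω_f| ≈ 0.861 rad/s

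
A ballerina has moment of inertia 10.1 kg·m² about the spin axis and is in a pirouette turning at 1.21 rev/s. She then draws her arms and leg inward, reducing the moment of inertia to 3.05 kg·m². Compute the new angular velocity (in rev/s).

ω₂ ≈ 4.01 rev/s

With no external torque about the axis, L is conserved: I₁ω₁ = I₂ω₂.
ω₂ = I₁ω₁ / I₂ = (10.10)(1.21 rev/s) / (3.050) = 4.007 rev/s.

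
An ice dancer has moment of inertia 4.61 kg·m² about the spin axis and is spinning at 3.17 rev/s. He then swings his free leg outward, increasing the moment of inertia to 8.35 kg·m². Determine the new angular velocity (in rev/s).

ω₂ ≈ 1.75 rev/s

No external torque acts about the spin axis, so angular momentum is conserved.
ω₂ = I₁ω₁ / I₂ = (4.610)(3.17 rev/s) / (8.350) = 1.750 rev/s.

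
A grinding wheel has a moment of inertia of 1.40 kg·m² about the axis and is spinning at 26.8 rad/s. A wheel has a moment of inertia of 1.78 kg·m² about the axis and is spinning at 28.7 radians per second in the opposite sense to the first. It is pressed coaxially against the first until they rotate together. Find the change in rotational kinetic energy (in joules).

The coupling torques are internal; angular momentum about the shared axis is conserved.
Taking A's sense as positive: L = (1.400)(26.8) − (1.780)(28.7) = -13.57 kg·m²·rad/s.
Combined I = 1.400 + 1.780 = 3.180 kg·m².
ω_f = L / I = -13.57 / 3.180 = -4.266 rad/s.
KE_i = ½ΣIω² = 1236 J; KE_f = ½(3.180)(4.266)² = 28.94 J.

ΔKE ≈ -1210 J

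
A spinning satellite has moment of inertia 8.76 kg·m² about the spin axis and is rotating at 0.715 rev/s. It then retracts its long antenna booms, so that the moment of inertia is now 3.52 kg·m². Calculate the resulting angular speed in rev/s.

With no external torque about the axis, L is conserved: I₁ω₁ = I₂ω₂.
ω₂ = I₁ω₁ / I₂ = (8.760)(0.715 rev/s) / (3.520) = 1.779 rev/s.

ω₂ ≈ 1.78 rev/s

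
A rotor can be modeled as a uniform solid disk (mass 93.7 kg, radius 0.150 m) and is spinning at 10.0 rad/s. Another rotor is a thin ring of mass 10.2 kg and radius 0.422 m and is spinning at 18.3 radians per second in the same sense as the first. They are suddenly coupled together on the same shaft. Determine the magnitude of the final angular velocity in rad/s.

|ω_f| ≈ 15.3 rad/s

No external torque acts about the common axis, so total angular momentum is conserved.
Moments of inertia: I_A = ½(93.7)(0.150)² = 1.054 kg·m²; I_B = (10.2)(0.422)² = 1.816 kg·m².
Taking A's sense as positive: L = (1.054)(10.0) + (1.816)(18.3) = 43.78 kg·m²·rad/s.
Combined I = 1.054 + 1.816 = 2.871 kg·m².
ω_f = L / I = 43.78 / 2.871 = 15.25 rad/s.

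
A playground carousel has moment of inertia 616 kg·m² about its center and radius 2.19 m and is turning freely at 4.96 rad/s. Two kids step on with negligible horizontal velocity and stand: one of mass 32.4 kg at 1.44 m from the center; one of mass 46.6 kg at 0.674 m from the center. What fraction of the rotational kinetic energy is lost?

fraction ≈ 0.125

No external torque acts about the center; L_before = L_after.
Added inertia Σmr² = (32.4)(1.44)² + (46.6)(0.674)² = 88.35 kg·m²; I_f = 616.0 + 88.35 = 704.4 kg·m².
ω_f = I_p ω_i / I_f = (616.0)(4.96) / 704.4 = 4.338 rad/s.
KE_i = ½(616.0)(4.960 rad/s)² = 7577 J; KE_f = ½(704.4)(4.338)² = 6627 J.
Fraction lost = 0.1254.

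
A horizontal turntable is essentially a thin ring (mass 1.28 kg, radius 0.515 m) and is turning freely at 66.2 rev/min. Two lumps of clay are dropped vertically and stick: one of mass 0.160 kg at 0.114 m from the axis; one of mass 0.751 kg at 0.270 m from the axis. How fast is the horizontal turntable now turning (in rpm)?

ω_f ≈ 56.7 rpm

No external torque acts about the axis; L_before = L_after.
I_p = (1.28)(0.515)² = 0.3395 kg·m².
Added inertia Σmr² = (0.160)(0.114)² + (0.751)(0.270)² = 0.05683 kg·m²; I_f = 0.3395 + 0.05683 = 0.3963 kg·m².
ω_f = I_p ω_i / I_f = (0.3395)(66.2) / 0.3963 = 56.71 rpm.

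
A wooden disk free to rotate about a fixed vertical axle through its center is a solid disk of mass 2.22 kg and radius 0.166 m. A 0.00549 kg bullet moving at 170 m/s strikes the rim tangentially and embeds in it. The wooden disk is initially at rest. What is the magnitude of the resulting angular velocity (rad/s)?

The axle reaction passes through the axle and exerts no torque about it; angular momentum about the axle is conserved through the impact.
I_p = ½(2.22)(0.166)² = 0.03059 kg·m². Taking the sense of the bullet's angular momentum as positive, L_{bullet} = m v R = (0.00549)(170)(0.166) = 0.1549 kg·m²/s.
L_i = 0 + 0.1549 = 0.1549 kg·m²/s.
After sticking, I_f = I_p + m R² = 0.03059 + (0.00549)(0.166)² = 0.03074 kg·m².
ω_f = L_i / I_f = 0.1549 / 0.03074 = 5.040 rad/s.

|ω_f| ≈ 5.04 rad/s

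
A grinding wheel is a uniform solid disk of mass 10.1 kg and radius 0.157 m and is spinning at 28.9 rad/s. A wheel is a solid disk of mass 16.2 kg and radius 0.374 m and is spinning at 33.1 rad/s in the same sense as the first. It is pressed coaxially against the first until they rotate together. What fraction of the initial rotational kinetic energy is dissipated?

The coupling torques are internal; angular momentum about the shared axis is conserved.
Moments of inertia: I_A = ½(10.1)(0.157)² = 0.1245 kg·m²; I_B = ½(16.2)(0.374)² = 1.133 kg·m².
Taking A's sense as positive: L = (0.1245)(28.9) + (1.133)(33.1) = 41.10 kg·m²·rad/s.
Combined I = 0.1245 + 1.133 = 1.257 kg·m².
ω_f = L / I = 41.10 / 1.257 = 32.68 rad/s.
KE_i = ½ΣIω² = 672.6 J; KE_f = ½(1.257)(32.68)² = 671.7 J.
Fraction dissipated = (KE_i − KE_f)/KE_i = 0.001471.

fraction ≈ 0.00147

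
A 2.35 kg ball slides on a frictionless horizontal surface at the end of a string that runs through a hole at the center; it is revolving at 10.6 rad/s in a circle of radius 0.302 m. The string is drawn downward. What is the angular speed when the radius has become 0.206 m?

ω₂ ≈ 22.8 rad/s

The constraining force is radial, so m r² ω about the center is conserved.
ω₂ = ω₁ (r₁/r₂)² = (10.6)(0.302/0.206)² = 22.78 rad/s.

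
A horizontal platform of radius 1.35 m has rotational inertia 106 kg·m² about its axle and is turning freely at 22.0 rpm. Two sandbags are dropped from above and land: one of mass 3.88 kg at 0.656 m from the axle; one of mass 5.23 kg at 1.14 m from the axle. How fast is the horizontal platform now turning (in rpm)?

ω_f ≈ 20.4 rpm

The added mass arrives with no angular momentum about the axle, and any external torque about the axle is negligible, so the system's angular momentum is conserved.
Added inertia Σmr² = (3.88)(0.656)² + (5.23)(1.14)² = 8.467 kg·m²; I_f = 106.0 + 8.467 = 114.5 kg·m².
ω_f = I_p ω_i / I_f = (106.0)(22.0) / 114.5 = 20.37 rpm.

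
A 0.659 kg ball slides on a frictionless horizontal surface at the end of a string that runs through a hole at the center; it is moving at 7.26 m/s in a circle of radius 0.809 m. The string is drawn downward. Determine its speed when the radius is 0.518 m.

v₂ ≈ 11.3 m/s

The only horizontal force on the mass is along the cord (radial), so it exerts no torque about the hole and angular momentum m v r is conserved.
v₂ = v₁ r₁ / r₂ = (7.26)(0.809) / (0.518) = 11.34 m/s.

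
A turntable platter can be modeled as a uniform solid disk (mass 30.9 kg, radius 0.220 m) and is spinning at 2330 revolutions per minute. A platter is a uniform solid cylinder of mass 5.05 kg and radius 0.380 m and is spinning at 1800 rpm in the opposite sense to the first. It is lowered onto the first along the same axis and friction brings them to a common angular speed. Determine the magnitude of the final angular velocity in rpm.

|ω_f| ≈ 976 rpm

No external torque acts about the common axis, so total angular momentum is conserved.
Moments of inertia: I_A = ½(30.9)(0.220)² = 0.7478 kg·m²; I_B = ½(5.05)(0.380)² = 0.3646 kg·m².
Taking A's sense as positive: L = (0.7478)(2330) − (0.3646)(1800) = 1086 kg·m²·rpm.
Combined I = 0.7478 + 0.3646 = 1.112 kg·m².
ω_f = L / I = 1086 / 1.112 = 976.3 rpm.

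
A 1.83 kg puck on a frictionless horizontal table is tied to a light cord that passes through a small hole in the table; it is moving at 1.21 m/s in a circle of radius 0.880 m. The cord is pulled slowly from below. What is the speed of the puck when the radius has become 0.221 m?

v₂ ≈ 4.82 m/s

Central (radial) force ⇒ zero torque about the center ⇒ m v r is constant.
v₂ = v₁ r₁ / r₂ = (1.21)(0.880) / (0.221) = 4.818 m/s.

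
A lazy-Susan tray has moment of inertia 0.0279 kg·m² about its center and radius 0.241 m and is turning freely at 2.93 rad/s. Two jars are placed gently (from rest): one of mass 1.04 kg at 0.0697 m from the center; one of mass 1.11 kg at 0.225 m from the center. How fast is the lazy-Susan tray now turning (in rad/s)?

ω_f ≈ 0.917 rad/s

The added mass arrives with no angular momentum about the center, and any external torque about the center is negligible, so the system's angular momentum is conserved.
Added inertia Σmr² = (1.04)(0.0697)² + (1.11)(0.225)² = 0.06125 kg·m²; I_f = 0.02790 + 0.06125 = 0.08915 kg·m².
ω_f = I_p ω_i / I_f = (0.02790)(2.93) / 0.08915 = 0.9170 rad/s.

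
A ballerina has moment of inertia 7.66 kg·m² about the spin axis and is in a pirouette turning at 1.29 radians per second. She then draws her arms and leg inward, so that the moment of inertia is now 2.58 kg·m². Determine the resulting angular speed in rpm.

With no external torque about the axis, L is conserved: I₁ω₁ = I₂ω₂.
ω₂ = I₁ω₁ / I₂ = (7.660)(1.29 rad/s) / (2.580) = 3.830 rad/s = 36.57 rpm.

ω₂ ≈ 36.6 rpm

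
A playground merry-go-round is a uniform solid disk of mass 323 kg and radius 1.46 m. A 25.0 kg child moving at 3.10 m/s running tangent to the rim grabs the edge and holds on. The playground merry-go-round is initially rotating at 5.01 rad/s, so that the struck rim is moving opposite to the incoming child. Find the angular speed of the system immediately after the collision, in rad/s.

|ω_f| ≈ 4.05 rad/s

The axle reaction passes through the axle and exerts no torque about it; angular momentum about the axle is conserved through the impact.
I_p = ½(323)(1.46)² = 344.3 kg·m². Taking the sense of the child's angular momentum as positive, L_{child} = m v R = (25.0)(3.10)(1.46) = 113.1 kg·m²/s.
L_i = −I_p ω_p + m v R = −(344.3)(5.01) + 113.1 = -1612 kg·m²/s.
After sticking, I_f = I_p + m R² = 344.3 + (25.0)(1.46)² = 397.5 kg·m².
ω_f = L_i / I_f = -1612 / 397.5 = -4.054 rad/s.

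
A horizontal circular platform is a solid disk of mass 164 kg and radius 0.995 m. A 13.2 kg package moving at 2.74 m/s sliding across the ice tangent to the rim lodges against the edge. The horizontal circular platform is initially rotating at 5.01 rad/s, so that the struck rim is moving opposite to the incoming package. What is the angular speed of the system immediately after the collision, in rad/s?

|ω_f| ≈ 3.93 rad/s

The axle reaction passes through the central axle and exerts no torque about it; angular momentum about the central axle is conserved through the impact.
I_p = ½(164)(0.995)² = 81.18 kg·m². Taking the sense of the package's angular momentum as positive, L_{package} = m v R = (13.2)(2.74)(0.995) = 35.99 kg·m²/s.
L_i = −I_p ω_p + m v R = −(81.18)(5.01) + 35.99 = -370.7 kg·m²/s.
After sticking, I_f = I_p + m R² = 81.18 + (13.2)(0.995)² = 94.25 kg·m².
ω_f = L_i / I_f = -370.7 / 94.25 = -3.934 rad/s.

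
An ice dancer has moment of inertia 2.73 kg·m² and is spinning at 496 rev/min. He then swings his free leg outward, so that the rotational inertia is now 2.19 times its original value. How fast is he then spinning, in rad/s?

ω₂ ≈ 23.7 rad/s

No external torque acts about the spin axis, so angular momentum is conserved.
I₂ = 2.19 × 2.73 = 5.979 kg·m².
ω₂ = I₁ω₁ / I₂ = (2.730)(496 rpm) / (5.979) = 226.5 rpm = 23.72 rad/s.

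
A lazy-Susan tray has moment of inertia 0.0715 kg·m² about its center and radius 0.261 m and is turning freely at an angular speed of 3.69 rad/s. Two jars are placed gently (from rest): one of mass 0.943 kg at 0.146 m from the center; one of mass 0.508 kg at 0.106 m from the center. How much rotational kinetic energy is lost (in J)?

The added mass arrives with no angular momentum about the center, and any external torque about the center is negligible, so the system's angular momentum is conserved.
Added inertia Σmr² = (0.943)(0.146)² + (0.508)(0.106)² = 0.02581 kg·m²; I_f = 0.07150 + 0.02581 = 0.09731 kg·m².
ω_f = I_p ω_i / I_f = (0.07150)(3.69) / 0.09731 = 2.711 rad/s.
KE_i = ½(0.07150)(3.690 rad/s)² = 0.4868 J; KE_f = ½(0.09731)(2.711)² = 0.3577 J.

energy lost ≈ 0.129 J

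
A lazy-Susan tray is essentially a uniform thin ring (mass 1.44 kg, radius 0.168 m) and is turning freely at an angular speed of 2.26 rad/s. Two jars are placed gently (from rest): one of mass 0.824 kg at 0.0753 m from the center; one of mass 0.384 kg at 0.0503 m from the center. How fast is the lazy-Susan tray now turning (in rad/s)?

ω_f ≈ 1.98 rad/s

No external torque acts about the center; L_before = L_after.
I_p = (1.44)(0.168)² = 0.04064 kg·m².
Added inertia Σmr² = (0.824)(0.0753)² + (0.384)(0.0503)² = 0.005644 kg·m²; I_f = 0.04064 + 0.005644 = 0.04629 kg·m².
ω_f = I_p ω_i / I_f = (0.04064)(2.26) / 0.04629 = 1.984 rad/s.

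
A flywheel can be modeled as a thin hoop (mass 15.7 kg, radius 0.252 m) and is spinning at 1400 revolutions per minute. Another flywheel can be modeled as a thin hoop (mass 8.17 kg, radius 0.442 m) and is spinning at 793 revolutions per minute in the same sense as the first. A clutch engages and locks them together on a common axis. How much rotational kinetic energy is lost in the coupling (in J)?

The coupling torques are internal; angular momentum about the shared axis is conserved.
Moments of inertia: I_A = (15.7)(0.252)² = 0.9970 kg·m²; I_B = (8.17)(0.442)² = 1.596 kg·m².
Taking A's sense as positive: L = (0.9970)(1400) + (1.596)(793) = 2662 kg·m²·rpm.
Combined I = 0.9970 + 1.596 = 2.593 kg·m².
ω_f = L / I = 2662 / 2.593 = 1026 rpm.
KE_i = ½ΣIω² = 16220 J; KE_f = ½(2.593)(107.5)² = 14980 J.

ΔKE lost ≈ 1240 J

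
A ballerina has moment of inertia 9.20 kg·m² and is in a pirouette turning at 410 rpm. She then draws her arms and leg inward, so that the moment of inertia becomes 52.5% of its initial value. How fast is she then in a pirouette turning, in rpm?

Angular momentum about the spin axis is conserved since the torque about it is zero.
I₂ = 0.525 × 9.20 = 4.830 kg·m².
ω₂ = I₁ω₁ / I₂ = (9.200)(410 rpm) / (4.830) = 781.0 rpm.

ω₂ ≈ 781 rpm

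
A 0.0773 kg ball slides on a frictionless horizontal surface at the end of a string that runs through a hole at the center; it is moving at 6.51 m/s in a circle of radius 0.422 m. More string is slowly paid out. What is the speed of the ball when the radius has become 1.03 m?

The only horizontal force on the mass is along the cord (radial), so it exerts no torque about the hole and angular momentum m v r is conserved.
v₂ = v₁ r₁ / r₂ = (6.51)(0.422) / (1.03) = 2.667 m/s.

v₂ ≈ 2.67 m/s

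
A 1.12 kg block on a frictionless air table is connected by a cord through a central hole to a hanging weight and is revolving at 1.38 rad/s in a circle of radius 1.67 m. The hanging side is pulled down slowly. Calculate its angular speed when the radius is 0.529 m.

The constraining force is radial, so m r² ω about the center is conserved.
ω₂ = ω₁ (r₁/r₂)² = (1.38)(1.67/0.529)² = 13.75 rad/s.

ω₂ ≈ 13.8 rad/s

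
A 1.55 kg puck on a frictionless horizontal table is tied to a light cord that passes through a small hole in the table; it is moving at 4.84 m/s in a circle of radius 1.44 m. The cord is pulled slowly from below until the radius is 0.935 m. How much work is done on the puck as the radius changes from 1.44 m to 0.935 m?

The only horizontal force on the mass is along the cord (radial), so it exerts no torque about the hole and angular momentum m v r is conserved.
v₂ = v₁ r₁ / r₂ = (4.84)(1.44) / (0.935) = 7.454 m/s.
W = ΔKE = ½m(v₂² − v₁²) = 24.91 J.

W ≈ 24.9 J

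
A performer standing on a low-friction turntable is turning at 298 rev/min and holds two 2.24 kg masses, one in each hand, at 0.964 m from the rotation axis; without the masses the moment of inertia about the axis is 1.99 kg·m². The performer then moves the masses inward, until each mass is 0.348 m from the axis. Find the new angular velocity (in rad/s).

Angular momentum about the spin axis is conserved since the torque about it is zero.
I₁ = 1.99 + 2(2.24)(0.964)² = 6.153 kg·m²; I₂ = 1.99 + 2(2.24)(0.348)² = 2.533 kg·m².
ω₂ = I₁ω₁ / I₂ = (6.153)(298 rpm) / (2.533) = 724.0 rpm = 75.82 rad/s.

ω₂ ≈ 75.8 rad/s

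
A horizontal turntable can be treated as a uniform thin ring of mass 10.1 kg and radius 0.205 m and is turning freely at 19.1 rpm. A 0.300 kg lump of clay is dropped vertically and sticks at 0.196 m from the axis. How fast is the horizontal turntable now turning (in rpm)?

No external torque acts about the axis; L_before = L_after.
I_p = (10.1)(0.205)² = 0.4245 kg·m².
Added inertia Σmr² = (0.300)(0.196)² = 0.01152 kg·m²; I_f = 0.4245 + 0.01152 = 0.4360 kg·m².
ω_f = I_p ω_i / I_f = (0.4245)(19.1) / 0.4360 = 18.60 rpm.

ω_f ≈ 18.6 rpm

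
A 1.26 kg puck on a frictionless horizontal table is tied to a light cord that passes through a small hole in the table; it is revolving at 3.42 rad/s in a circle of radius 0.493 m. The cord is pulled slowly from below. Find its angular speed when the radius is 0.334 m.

The constraining force is radial, so m r² ω about the center is conserved.
ω₂ = ω₁ (r₁/r₂)² = (3.42)(0.493/0.334)² = 7.451 rad/s.

ω₂ ≈ 7.45 rad/s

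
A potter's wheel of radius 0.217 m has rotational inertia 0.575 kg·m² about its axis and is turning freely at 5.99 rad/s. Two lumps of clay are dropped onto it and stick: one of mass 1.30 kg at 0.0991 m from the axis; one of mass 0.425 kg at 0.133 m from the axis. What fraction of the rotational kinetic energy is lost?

fraction ≈ 0.0341

No external torque acts about the axis; L_before = L_after.
Added inertia Σmr² = (1.30)(0.0991)² + (0.425)(0.133)² = 0.02028 kg·m²; I_f = 0.5750 + 0.02028 = 0.5953 kg·m².
ω_f = I_p ω_i / I_f = (0.5750)(5.99) / 0.5953 = 5.786 rad/s.
KE_i = ½(0.5750)(5.990 rad/s)² = 10.32 J; KE_f = ½(0.5953)(5.786)² = 9.964 J.
Fraction lost = 0.03408.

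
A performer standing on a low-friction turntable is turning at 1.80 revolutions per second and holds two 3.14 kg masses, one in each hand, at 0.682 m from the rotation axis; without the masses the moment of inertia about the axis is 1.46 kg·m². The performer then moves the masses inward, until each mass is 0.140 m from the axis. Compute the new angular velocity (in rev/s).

Angular momentum about the spin axis is conserved since the torque about it is zero.
I₁ = 1.46 + 2(3.14)(0.682)² = 4.381 kg·m²; I₂ = 1.46 + 2(3.14)(0.140)² = 1.583 kg·m².
ω₂ = I₁ω₁ / I₂ = (4.381)(1.80 rev/s) / (1.583) = 4.981 rev/s.

ω₂ ≈ 4.98 rev/s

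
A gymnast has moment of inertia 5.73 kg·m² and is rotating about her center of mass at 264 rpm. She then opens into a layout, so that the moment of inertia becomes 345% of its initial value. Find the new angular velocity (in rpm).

ω₂ ≈ 76.5 rpm

No external torque acts about the spin axis, so angular momentum is conserved.
I₂ = 3.45 × 5.73 = 19.77 kg·m².
ω₂ = I₁ω₁ / I₂ = (5.730)(264 rpm) / (19.77) = 76.52 rpm.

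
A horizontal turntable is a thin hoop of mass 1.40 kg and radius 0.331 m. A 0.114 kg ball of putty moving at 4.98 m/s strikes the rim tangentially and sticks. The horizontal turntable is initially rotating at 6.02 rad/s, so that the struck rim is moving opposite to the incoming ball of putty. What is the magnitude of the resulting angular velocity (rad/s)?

|ω_f| ≈ 4.43 rad/s

About the axle the impulsive forces during the collision are internal, so angular momentum about that axis is conserved.
I_p = (1.40)(0.331)² = 0.1534 kg·m². Taking the sense of the ball of putty's angular momentum as positive, L_{ball} = m v R = (0.114)(4.98)(0.331) = 0.1879 kg·m²/s.
L_i = −I_p ω_p + m v R = −(0.1534)(6.02) + 0.1879 = -0.7355 kg·m²/s.
After sticking, I_f = I_p + m R² = 0.1534 + (0.114)(0.331)² = 0.1659 kg·m².
ω_f = L_i / I_f = -0.7355 / 0.1659 = -4.434 rad/s.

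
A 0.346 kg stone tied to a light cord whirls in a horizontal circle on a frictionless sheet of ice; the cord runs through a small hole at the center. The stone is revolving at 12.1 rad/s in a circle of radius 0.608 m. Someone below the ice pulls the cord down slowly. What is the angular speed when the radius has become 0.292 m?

ω₂ ≈ 52.5 rad/s

No torque about the axis ⇒ m r₁² ω₁ = m r₂² ω₂.
ω₂ = ω₁ (r₁/r₂)² = (12.1)(0.608/0.292)² = 52.46 rad/s.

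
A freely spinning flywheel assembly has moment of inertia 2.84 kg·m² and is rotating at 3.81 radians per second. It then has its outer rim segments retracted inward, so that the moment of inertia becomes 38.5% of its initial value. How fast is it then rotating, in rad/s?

Angular momentum about the spin axis is conserved since the torque about it is zero.
I₂ = 0.385 × 2.84 = 1.093 kg·m².
ω₂ = I₁ω₁ / I₂ = (2.840)(3.81 rad/s) / (1.093) = 9.896 rad/s.

ω₂ ≈ 9.90 rad/s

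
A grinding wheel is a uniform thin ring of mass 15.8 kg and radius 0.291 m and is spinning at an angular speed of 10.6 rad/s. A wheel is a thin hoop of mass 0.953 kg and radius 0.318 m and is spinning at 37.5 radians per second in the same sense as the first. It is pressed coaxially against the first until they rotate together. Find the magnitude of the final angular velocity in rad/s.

The coupling torques are internal; angular momentum about the shared axis is conserved.
Moments of inertia: I_A = (15.8)(0.291)² = 1.338 kg·m²; I_B = (0.953)(0.318)² = 0.09637 kg·m².
Taking A's sense as positive: L = (1.338)(10.6) + (0.09637)(37.5) = 17.80 kg·m²·rad/s.
Combined I = 1.338 + 0.09637 = 1.434 kg·m².
ω_f = L / I = 17.80 / 1.434 = 12.41 rad/s.

|ω_f| ≈ 12.4 rad/s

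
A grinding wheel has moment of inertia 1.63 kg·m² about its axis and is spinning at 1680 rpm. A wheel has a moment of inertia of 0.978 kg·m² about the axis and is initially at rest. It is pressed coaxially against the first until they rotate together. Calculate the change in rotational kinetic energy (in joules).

The coupling torques are internal; angular momentum about the shared axis is conserved.
Taking A's sense as positive: L = (1.630)(1680) = 2738 kg·m²·rpm.
Combined I = 1.630 + 0.9780 = 2.608 kg·m².
ω_f = L / I = 2738 / 2.608 = 1050 rpm.
KE_i = ½ΣIω² = 25230 J; KE_f = ½(2.608)(110.0)² = 15770 J.

ΔKE ≈ -9460 J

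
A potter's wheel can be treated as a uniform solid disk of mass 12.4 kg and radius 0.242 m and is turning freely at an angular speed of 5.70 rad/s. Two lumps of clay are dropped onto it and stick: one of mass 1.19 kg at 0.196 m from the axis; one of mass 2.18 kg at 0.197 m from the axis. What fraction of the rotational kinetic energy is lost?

No external torque acts about the axis; L_before = L_after.
I_p = ½(12.4)(0.242)² = 0.3631 kg·m².
Added inertia Σmr² = (1.19)(0.196)² + (2.18)(0.197)² = 0.1303 kg·m²; I_f = 0.3631 + 0.1303 = 0.4934 kg·m².
ω_f = I_p ω_i / I_f = (0.3631)(5.70) / 0.4934 = 4.195 rad/s.
KE_i = ½(0.3631)(5.700 rad/s)² = 5.899 J; KE_f = ½(0.4934)(4.195)² = 4.341 J.
Fraction lost = 0.2641.

fraction ≈ 0.264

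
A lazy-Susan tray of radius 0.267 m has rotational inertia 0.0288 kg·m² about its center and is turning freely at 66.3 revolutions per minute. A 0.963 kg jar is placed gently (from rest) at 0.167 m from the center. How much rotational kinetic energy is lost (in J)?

energy lost ≈ 0.335 J

No external torque acts about the center; L_before = L_after.
Added inertia Σmr² = (0.963)(0.167)² = 0.02686 kg·m²; I_f = 0.02880 + 0.02686 = 0.05566 kg·m².
ω_f = I_p ω_i / I_f = (0.02880)(66.3) / 0.05566 = 34.31 rpm.
KE_i = ½(0.02880)(6.943 rad/s)² = 0.6941 J; KE_f = ½(0.05566)(3.593)² = 0.3592 J.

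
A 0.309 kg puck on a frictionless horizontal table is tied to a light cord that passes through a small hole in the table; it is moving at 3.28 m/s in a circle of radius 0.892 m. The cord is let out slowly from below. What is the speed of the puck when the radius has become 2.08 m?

Central (radial) force ⇒ zero torque about the center ⇒ m v r is constant.
v₂ = v₁ r₁ / r₂ = (3.28)(0.892) / (2.08) = 1.407 m/s.

v₂ ≈ 1.41 m/s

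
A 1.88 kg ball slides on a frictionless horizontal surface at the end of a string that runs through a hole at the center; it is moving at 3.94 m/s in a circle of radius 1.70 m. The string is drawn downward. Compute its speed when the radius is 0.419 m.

Central (radial) force ⇒ zero torque about the center ⇒ m v r is constant.
v₂ = v₁ r₁ / r₂ = (3.94)(1.70) / (0.419) = 15.99 m/s.

v₂ ≈ 16.0 m/s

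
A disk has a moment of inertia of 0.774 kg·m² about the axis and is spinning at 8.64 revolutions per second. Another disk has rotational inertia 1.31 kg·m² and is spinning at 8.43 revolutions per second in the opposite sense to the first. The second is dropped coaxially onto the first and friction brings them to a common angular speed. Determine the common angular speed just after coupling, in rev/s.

|ω_f| ≈ 2.09 rev/s

No external torque acts about the common axis, so total angular momentum is conserved.
Taking A's sense as positive: L = (0.7740)(8.64) − (1.310)(8.43) = -4.356 kg·m²·rev/s.
Combined I = 0.7740 + 1.310 = 2.084 kg·m².
ω_f = L / I = -4.356 / 2.084 = -2.090 rev/s.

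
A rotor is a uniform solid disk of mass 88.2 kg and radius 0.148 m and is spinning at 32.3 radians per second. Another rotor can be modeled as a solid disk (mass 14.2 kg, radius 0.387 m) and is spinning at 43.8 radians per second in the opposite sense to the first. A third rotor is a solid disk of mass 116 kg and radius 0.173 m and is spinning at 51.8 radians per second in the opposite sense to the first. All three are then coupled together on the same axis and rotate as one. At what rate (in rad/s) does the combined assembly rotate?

No external torque acts about the common axis, so total angular momentum is conserved.
Moments of inertia: I_A = ½(88.2)(0.148)² = 0.9660 kg·m²; I_B = ½(14.2)(0.387)² = 1.063 kg·m²; I_C = ½(116)(0.173)² = 1.736 kg·m².
Taking A's sense as positive: L = (0.9660)(32.3) − (1.063)(43.8) − (1.736)(51.8) = -105.3 kg·m²·rad/s.
Combined I = 0.9660 + 1.063 + 1.736 = 3.765 kg·m².
ω_f = L / I = -105.3 / 3.765 = -27.96 rad/s.

|ω_f| ≈ 28.0 rad/s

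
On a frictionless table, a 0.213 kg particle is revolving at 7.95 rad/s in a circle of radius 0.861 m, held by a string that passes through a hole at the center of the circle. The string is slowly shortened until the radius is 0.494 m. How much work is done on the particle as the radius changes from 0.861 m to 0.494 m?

W ≈ 10.2 J

No torque about the axis ⇒ m r₁² ω₁ = m r₂² ω₂.
ω₂ = ω₁ (r₁/r₂)² = (7.95)(0.861/0.494)² = 24.15 rad/s.
W = ΔKE = ½m(v₂² − v₁²) = 10.17 J.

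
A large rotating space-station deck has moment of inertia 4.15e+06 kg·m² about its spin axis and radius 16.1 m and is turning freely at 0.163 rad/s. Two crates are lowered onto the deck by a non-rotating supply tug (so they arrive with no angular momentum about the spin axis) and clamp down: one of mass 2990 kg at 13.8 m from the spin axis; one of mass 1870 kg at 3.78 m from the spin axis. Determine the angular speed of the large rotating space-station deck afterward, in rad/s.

The added mass arrives with no angular momentum about the spin axis, and any external torque about the spin axis is negligible, so the system's angular momentum is conserved.
Added inertia Σmr² = (2990)(13.8)² + (1870)(3.78)² = 5.961e+05 kg·m²; I_f = 4.150e+06 + 5.961e+05 = 4.746e+06 kg·m².
ω_f = I_p ω_i / I_f = (4.150e+06)(0.163) / 4.746e+06 = 0.1425 rad/s.

ω_f ≈ 0.143 rad/s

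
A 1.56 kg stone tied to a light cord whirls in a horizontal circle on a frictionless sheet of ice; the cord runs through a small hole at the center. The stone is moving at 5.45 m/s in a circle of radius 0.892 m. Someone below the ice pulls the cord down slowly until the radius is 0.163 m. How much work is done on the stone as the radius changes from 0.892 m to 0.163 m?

Central (radial) force ⇒ zero torque about the center ⇒ m v r is constant.
v₂ = v₁ r₁ / r₂ = (5.45)(0.892) / (0.163) = 29.82 m/s.
W = ΔKE = ½m(v₂² − v₁²) = 670.6 J.

W ≈ 671 J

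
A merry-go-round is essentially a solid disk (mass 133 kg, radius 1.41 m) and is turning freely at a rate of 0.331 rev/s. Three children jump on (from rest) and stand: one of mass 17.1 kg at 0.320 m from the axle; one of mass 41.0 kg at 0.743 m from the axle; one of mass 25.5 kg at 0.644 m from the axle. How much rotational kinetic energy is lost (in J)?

The added mass arrives with no angular momentum about the axle, and any external torque about the axle is negligible, so the system's angular momentum is conserved.
I_p = ½(133)(1.41)² = 132.2 kg·m².
Added inertia Σmr² = (17.1)(0.320)² + (41.0)(0.743)² + (25.5)(0.644)² = 34.96 kg·m²; I_f = 132.2 + 34.96 = 167.2 kg·m².
ω_f = I_p ω_i / I_f = (132.2)(0.331) / 167.2 = 0.2618 rev/s.
KE_i = ½(132.2)(2.080 rad/s)² = 285.9 J; KE_f = ½(167.2)(1.645)² = 226.1 J.

energy lost ≈ 59.8 J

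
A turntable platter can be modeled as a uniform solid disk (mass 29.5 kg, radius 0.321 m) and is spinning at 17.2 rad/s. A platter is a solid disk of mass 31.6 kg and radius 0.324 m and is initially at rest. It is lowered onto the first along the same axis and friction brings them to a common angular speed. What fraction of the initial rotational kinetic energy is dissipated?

fraction ≈ 0.522

The coupling torques are internal; angular momentum about the shared axis is conserved.
Moments of inertia: I_A = ½(29.5)(0.321)² = 1.520 kg·m²; I_B = ½(31.6)(0.324)² = 1.659 kg·m².
Taking A's sense as positive: L = (1.520)(17.2) = 26.14 kg·m²·rad/s.
Combined I = 1.520 + 1.659 = 3.178 kg·m².
ω_f = L / I = 26.14 / 3.178 = 8.225 rad/s.
KE_i = ½ΣIω² = 224.8 J; KE_f = ½(3.178)(8.225)² = 107.5 J.
Fraction dissipated = (KE_i − KE_f)/KE_i = 0.5218.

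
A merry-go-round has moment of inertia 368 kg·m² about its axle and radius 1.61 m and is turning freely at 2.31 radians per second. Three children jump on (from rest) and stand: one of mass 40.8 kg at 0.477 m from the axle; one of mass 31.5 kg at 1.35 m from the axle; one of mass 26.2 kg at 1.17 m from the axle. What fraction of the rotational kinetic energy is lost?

No external torque acts about the axle; L_before = L_after.
Added inertia Σmr² = (40.8)(0.477)² + (31.5)(1.35)² + (26.2)(1.17)² = 102.6 kg·m²; I_f = 368.0 + 102.6 = 470.6 kg·m².
ω_f = I_p ω_i / I_f = (368.0)(2.31) / 470.6 = 1.807 rad/s.
KE_i = ½(368.0)(2.310 rad/s)² = 981.8 J; KE_f = ½(470.6)(1.807)² = 767.9 J.
Fraction lost = 0.2179.

fraction ≈ 0.218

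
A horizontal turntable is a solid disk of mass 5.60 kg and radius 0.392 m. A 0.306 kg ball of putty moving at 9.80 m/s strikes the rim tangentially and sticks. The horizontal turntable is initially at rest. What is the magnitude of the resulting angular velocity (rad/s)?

The axle reaction passes through the axle and exerts no torque about it; angular momentum about the axle is conserved through the impact.
I_p = ½(5.60)(0.392)² = 0.4303 kg·m². Taking the sense of the ball of putty's angular momentum as positive, L_{ball} = m v R = (0.306)(9.80)(0.392) = 1.176 kg·m²/s.
L_i = 0 + 1.176 = 1.176 kg·m²/s.
After sticking, I_f = I_p + m R² = 0.4303 + (0.306)(0.392)² = 0.4773 kg·m².
ω_f = L_i / I_f = 1.176 / 0.4773 = 2.463 rad/s.

|ω_f| ≈ 2.46 rad/s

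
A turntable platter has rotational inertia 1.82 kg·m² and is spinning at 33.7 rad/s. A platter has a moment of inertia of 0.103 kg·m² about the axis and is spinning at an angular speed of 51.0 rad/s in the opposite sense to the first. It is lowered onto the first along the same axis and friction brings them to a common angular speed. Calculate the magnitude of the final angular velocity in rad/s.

The coupling torques are internal; angular momentum about the shared axis is conserved.
Taking A's sense as positive: L = (1.820)(33.7) − (0.1030)(51.0) = 56.08 kg·m²·rad/s.
Combined I = 1.820 + 0.1030 = 1.923 kg·m².
ω_f = L / I = 56.08 / 1.923 = 29.16 rad/s.

|ω_f| ≈ 29.2 rad/s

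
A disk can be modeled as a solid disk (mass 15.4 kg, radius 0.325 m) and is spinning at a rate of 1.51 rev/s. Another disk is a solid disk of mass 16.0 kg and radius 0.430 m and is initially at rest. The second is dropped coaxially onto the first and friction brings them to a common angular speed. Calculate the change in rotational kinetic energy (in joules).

ΔKE ≈ -23.6 J

No external torque acts about the common axis, so total angular momentum is conserved.
Moments of inertia: I_A = ½(15.4)(0.325)² = 0.8133 kg·m²; I_B = ½(16.0)(0.430)² = 1.479 kg·m².
Taking A's sense as positive: L = (0.8133)(1.51) = 1.228 kg·m²·rev/s.
Combined I = 0.8133 + 1.479 = 2.293 kg·m².
ω_f = L / I = 1.228 / 2.293 = 0.5357 rev/s.
KE_i = ½ΣIω² = 36.61 J; KE_f = ½(2.293)(3.366)² = 12.99 J.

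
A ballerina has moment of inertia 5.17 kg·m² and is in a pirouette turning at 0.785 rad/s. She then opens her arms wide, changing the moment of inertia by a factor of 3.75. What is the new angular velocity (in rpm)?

ω₂ ≈ 2.00 rpm

Angular momentum about the spin axis is conserved since the torque about it is zero.
I₂ = 3.75 × 5.17 = 19.39 kg·m².
ω₂ = I₁ω₁ / I₂ = (5.170)(0.785 rad/s) / (19.39) = 0.2093 rad/s = 1.999 rpm.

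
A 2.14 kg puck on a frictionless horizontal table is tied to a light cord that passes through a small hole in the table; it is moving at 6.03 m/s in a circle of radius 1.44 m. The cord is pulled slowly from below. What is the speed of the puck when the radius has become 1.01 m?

The only horizontal force on the mass is along the cord (radial), so it exerts no torque about the hole and angular momentum m v r is conserved.
v₂ = v₁ r₁ / r₂ = (6.03)(1.44) / (1.01) = 8.597 m/s.

v₂ ≈ 8.60 m/s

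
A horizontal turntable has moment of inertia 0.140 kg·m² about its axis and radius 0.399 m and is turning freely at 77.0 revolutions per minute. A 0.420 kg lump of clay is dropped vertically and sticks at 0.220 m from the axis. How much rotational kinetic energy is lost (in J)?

No external torque acts about the axis; L_before = L_after.
Added inertia Σmr² = (0.420)(0.220)² = 0.02033 kg·m²; I_f = 0.1400 + 0.02033 = 0.1603 kg·m².
ω_f = I_p ω_i / I_f = (0.1400)(77.0) / 0.1603 = 67.24 rpm.
KE_i = ½(0.1400)(8.063 rad/s)² = 4.551 J; KE_f = ½(0.1603)(7.041)² = 3.974 J.

energy lost ≈ 0.577 J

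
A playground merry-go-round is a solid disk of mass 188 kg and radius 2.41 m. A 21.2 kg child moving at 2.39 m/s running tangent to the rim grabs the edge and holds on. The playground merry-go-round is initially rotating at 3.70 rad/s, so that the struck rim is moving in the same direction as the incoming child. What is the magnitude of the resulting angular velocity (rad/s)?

|ω_f| ≈ 3.20 rad/s

The axle reaction passes through the axle and exerts no torque about it; angular momentum about the axle is conserved through the impact.
I_p = ½(188)(2.41)² = 546.0 kg·m². Taking the sense of the child's angular momentum as positive, L_{child} = m v R = (21.2)(2.39)(2.41) = 122.1 kg·m²/s.
L_i = +I_p ω_p + m v R = +(546.0)(3.70) + 122.1 = 2142 kg·m²/s.
After sticking, I_f = I_p + m R² = 546.0 + (21.2)(2.41)² = 669.1 kg·m².
ω_f = L_i / I_f = 2142 / 669.1 = 3.202 rad/s.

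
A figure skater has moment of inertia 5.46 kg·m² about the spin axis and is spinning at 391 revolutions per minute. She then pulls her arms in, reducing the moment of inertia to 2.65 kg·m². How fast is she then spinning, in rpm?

No external torque acts about the spin axis, so angular momentum is conserved.
ω₂ = I₁ω₁ / I₂ = (5.460)(391 rpm) / (2.650) = 805.6 rpm.

ω₂ ≈ 806 rpm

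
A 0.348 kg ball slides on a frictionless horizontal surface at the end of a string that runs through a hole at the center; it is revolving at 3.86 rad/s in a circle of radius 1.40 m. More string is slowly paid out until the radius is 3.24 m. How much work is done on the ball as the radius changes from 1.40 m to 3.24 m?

W ≈ -4.13 J

The constraining force is radial, so m r² ω about the center is conserved.
ω₂ = ω₁ (r₁/r₂)² = (3.86)(1.40/3.24)² = 0.7207 rad/s.
W = ΔKE = ½m(v₂² − v₁²) = -4.133 J.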